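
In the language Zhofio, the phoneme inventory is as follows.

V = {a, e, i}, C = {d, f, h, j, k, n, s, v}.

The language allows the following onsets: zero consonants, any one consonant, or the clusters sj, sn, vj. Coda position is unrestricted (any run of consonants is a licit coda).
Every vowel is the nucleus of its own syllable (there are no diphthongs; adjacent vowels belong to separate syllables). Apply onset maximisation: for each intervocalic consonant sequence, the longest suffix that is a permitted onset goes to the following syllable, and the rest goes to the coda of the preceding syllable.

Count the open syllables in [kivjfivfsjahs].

Vowels present: i, i, a; each is a nucleus, giving 3 syllables.
/i…i/ gap (V1→V2): /vjf/ — longest licit onset from the right is /f/, leaving /vj/ as coda.
/i…a/ gap (V2→V3): /vfsj/ — longest licit onset from the right is /sj/, leaving /vf/ as coda.
Syllabification: kivj.fivf.sjahs.
Classifying each syllable: /kivj/ (closed), /fivf/ (closed), /sjahs/ (closed).
Open syllables: 0.

0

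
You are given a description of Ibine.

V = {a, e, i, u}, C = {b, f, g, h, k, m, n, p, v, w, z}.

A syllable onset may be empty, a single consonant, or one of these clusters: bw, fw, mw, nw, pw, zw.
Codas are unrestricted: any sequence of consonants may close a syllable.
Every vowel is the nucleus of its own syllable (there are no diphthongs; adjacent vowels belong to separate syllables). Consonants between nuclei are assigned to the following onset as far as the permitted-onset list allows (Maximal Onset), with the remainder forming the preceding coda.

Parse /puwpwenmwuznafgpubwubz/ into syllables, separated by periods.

Nuclei (vowels): u, e, u, a, u, u → 6 syllables.
/u…e/ gap (V1→V2): /wpw/; trying suffixes from longest down, /pw/ is the first permitted one, so coda /w/ | onset /pw/.
/e…u/ gap (V2→V3): /nmw/; trying suffixes from longest down, /mw/ is the first permitted one, so coda /n/ | onset /mw/.
/u…a/ gap (V3→V4): /zn/ — longest licit onset from the right is /n/, leaving /z/ as coda.
/a…u/ gap (V4→V5): /fgp/ — longest licit onset from the right is /p/, leaving /fg/ as coda.
/u…u/ gap (V5→V6): /bw/ — entire cluster is a permitted onset → onset /bw/, coda ∅.

puw.pwen.mwuz.nafg.pu.bwubz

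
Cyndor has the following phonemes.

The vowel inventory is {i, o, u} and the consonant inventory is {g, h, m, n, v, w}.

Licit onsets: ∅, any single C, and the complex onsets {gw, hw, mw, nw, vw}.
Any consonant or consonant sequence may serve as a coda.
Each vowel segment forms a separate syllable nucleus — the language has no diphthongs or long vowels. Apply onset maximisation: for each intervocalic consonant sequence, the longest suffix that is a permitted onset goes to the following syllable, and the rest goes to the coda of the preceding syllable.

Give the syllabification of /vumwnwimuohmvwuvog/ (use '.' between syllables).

vumw.nwi.mu.ohm.vwu.vog

The vowels are u, i, u, o, u, o — 6 nuclei, so 6 syllables.
σ1/σ2 boundary: /mwnw/; trying suffixes from longest down, /nw/ is the first permitted one, so coda /mw/ | onset /nw/.
σ2/σ3 boundary: /m/ → onset of the next syllable (single consonants are always licit onsets).
σ3/σ4 boundary: hiatus — the boundary sits between the two vowels.
σ4/σ5 boundary: cluster /hmvw/ — the longest permitted-onset suffix is /vw/; onset = /vw/, preceding coda = /hm/.
σ5/σ6 boundary: /v/ is a single consonant, so it becomes the next onset.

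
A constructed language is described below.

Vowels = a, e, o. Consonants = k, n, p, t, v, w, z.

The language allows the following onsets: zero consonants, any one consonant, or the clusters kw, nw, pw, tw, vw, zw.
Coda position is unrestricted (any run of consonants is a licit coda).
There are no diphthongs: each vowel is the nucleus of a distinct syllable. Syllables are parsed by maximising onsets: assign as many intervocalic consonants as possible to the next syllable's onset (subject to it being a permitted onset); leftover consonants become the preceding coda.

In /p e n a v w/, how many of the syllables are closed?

Vowels present: e, a; each is a nucleus, giving 2 syllables.
Between /e/ (V1) and /a/ (V2): just /n/ — single C goes to the following onset.
So the parse is pe.navw.
Classifying each syllable: /pe/ (open), /navw/ (closed).
Closed syllables: 1.

1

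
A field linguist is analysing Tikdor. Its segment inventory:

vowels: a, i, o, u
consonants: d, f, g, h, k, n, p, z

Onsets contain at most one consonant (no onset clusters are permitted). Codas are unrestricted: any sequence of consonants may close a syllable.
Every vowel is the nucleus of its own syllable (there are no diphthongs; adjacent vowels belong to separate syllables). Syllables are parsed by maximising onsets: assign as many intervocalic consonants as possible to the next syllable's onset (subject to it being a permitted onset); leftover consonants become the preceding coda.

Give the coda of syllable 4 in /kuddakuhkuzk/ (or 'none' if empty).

zk

Nuclei (vowels): u, a, u, u → 4 syllables.
/u…a/ gap (V1→V2): /dd/; trying suffixes from longest down, /d/ is the first permitted one, so coda /d/ | onset /d/.
/a…u/ gap (V2→V3): just /k/ — single C goes to the following onset.
/u…u/ gap (V3→V4): cluster /hk/ — the longest permitted-onset suffix is /k/; onset = /k/, preceding coda = /h/.
Syllabification: kud.da.kuh.kuzk.
Syllable 4 is /kuzk/: onset /k/, nucleus /u/, coda /zk/.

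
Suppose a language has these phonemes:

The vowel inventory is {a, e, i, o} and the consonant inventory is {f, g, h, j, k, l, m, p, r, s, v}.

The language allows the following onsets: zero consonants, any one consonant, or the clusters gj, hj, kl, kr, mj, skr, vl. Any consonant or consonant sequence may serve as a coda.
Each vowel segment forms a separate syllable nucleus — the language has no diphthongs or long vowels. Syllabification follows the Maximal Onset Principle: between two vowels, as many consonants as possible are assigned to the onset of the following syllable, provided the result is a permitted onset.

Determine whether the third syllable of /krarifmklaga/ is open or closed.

The vowels are a, i, a, a — 4 nuclei, so 4 syllables.
V1 /a/ – V2 /i/: /r/ → onset of the next syllable (single consonants are always licit onsets).
V2 /i/ – V3 /a/: cluster /fmkl/ — the longest permitted-onset suffix is /kl/; onset = /kl/, preceding coda = /fm/.
V3 /a/ – V4 /a/: /g/ → onset of the next syllable (single consonants are always licit onsets).
Result: kra.rifm.kla.ga.
Syllable 3 is /kla/; it ends in its nucleus with no coda, so it is open.

open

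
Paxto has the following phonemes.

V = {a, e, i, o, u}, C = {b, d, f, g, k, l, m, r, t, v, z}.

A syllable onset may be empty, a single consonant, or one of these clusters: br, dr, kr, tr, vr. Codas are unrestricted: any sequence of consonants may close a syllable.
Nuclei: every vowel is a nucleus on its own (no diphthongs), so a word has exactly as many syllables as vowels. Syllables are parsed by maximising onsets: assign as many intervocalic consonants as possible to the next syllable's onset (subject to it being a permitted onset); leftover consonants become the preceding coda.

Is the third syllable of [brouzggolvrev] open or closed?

closed

Vowels present: o, u, o, e; each is a nucleus, giving 4 syllables.
Between /o/ (V1) and /u/ (V2): nothing intervenes; syllable break is V.V.
Between /u/ (V2) and /o/ (V3): /zgg/ — longest licit onset from the right is /g/, leaving /zg/ as coda.
Between /o/ (V3) and /e/ (V4): /lvr/ splits as /l/ + /vr/ (/vr/ is the longest suffix that is a licit onset).
So the parse is bro.uzg.gol.vrev.
Syllable 3 is /gol/ with coda /l/, so it is closed.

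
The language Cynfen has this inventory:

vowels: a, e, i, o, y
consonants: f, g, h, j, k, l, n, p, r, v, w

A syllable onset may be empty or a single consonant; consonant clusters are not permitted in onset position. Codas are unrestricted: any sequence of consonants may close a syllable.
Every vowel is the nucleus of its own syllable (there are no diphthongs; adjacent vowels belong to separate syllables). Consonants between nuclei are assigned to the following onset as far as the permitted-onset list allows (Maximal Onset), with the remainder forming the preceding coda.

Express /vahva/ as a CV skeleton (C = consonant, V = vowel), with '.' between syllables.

The vowels are a, a — 2 nuclei, so 2 syllables.
Between /a/ (V1) and /a/ (V2): cluster /hv/ — the longest permitted-onset suffix is /v/; onset = /v/, preceding coda = /h/.
Putting it together: vah.va.
Mapping each syllable to C/V: /vah/ → CVC, /va/ → CV.

CVC.CV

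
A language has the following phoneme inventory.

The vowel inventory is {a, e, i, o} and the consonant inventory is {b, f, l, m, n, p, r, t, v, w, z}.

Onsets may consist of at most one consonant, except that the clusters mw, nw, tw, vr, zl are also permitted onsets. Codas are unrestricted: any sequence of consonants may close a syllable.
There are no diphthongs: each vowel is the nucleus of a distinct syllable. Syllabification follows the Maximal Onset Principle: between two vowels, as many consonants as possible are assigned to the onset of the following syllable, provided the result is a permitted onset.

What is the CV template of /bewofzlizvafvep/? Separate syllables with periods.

CV.CVC.CCVC.CVC.CVC

Vowels present: e, o, i, a, e; each is a nucleus, giving 5 syllables.
/e…o/ gap (V1→V2): /w/ is a single consonant, so it becomes the next onset.
/o…i/ gap (V2→V3): /fzl/; trying suffixes from longest down, /zl/ is the first permitted one, so coda /f/ | onset /zl/.
/i…a/ gap (V3→V4): /zv/; trying suffixes from longest down, /v/ is the first permitted one, so coda /z/ | onset /v/.
/a…e/ gap (V4→V5): /fv/ — longest licit onset from the right is /v/, leaving /f/ as coda.
Syllabification: be.wof.zliz.vaf.vep.
Mapping each syllable to C/V: /be/ → CV, /wof/ → CVC, /zliz/ → CCVC, /vaf/ → CVC, /vep/ → CVC.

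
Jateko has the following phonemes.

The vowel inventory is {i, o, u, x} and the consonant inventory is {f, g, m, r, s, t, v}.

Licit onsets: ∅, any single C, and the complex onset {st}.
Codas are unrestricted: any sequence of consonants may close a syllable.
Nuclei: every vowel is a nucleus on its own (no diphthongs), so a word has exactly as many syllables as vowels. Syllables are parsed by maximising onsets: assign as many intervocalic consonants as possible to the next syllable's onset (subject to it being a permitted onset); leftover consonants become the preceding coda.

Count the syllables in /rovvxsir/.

The vowels are o, x, i — 3 nuclei, so 3 syllables.

3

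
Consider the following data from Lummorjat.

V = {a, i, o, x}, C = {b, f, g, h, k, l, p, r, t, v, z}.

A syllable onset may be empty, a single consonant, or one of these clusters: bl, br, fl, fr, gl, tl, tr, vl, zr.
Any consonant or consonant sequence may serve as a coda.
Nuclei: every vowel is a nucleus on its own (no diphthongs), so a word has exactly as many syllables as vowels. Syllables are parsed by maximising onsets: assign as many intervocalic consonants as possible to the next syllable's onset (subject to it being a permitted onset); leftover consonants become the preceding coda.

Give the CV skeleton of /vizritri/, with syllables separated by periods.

CV.CCV.CCV

Vowels present: i, i, i; each is a nucleus, giving 3 syllables.
σ1/σ2 boundary: /zr/ — entire cluster is a permitted onset → onset /zr/, coda ∅.
σ2/σ3 boundary: /tr/ is a licit onset in full, so it all attaches to the next syllable.
Putting it together: vi.zri.tri.
Mapping each syllable to C/V: /vi/ → CV, /zri/ → CCV, /tri/ → CCV.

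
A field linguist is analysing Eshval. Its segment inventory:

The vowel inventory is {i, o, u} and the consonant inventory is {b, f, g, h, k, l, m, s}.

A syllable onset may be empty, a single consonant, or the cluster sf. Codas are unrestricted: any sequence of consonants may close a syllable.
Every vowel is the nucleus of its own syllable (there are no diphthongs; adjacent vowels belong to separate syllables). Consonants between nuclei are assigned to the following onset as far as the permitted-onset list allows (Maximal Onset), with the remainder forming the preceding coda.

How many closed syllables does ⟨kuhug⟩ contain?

1

Vowels present: u, u; each is a nucleus, giving 2 syllables.
Between /u/ (V1) and /u/ (V2): just /h/ — single C goes to the following onset.
So the parse is ku.hug.
Classifying each syllable: /ku/ (open), /hug/ (closed).
Closed syllables: 1.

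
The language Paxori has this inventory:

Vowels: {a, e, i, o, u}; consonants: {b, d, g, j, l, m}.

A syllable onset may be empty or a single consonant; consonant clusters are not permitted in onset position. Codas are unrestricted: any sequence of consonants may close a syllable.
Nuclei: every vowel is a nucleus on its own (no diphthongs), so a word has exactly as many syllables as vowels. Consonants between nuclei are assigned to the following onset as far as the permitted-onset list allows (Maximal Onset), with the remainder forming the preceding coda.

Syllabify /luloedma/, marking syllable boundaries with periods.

lu.lo.ed.ma

Vowels present: u, o, e, a; each is a nucleus, giving 4 syllables.
Between /u/ (V1) and /o/ (V2): /l/ → onset of the next syllable (single consonants are always licit onsets).
Between /o/ (V2) and /e/ (V3): nothing intervenes; syllable break is V.V.
Between /e/ (V3) and /a/ (V4): /dm/ splits as /d/ + /m/ (/m/ is the longest suffix that is a licit onset).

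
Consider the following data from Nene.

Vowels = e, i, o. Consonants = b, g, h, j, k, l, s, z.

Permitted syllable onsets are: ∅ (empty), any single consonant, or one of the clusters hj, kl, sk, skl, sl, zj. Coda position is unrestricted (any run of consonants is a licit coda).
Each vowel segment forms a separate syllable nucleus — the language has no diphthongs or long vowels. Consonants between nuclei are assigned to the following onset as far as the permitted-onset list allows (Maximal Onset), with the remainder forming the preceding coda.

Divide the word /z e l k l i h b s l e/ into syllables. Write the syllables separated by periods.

zel.klihb.sle

The vowels are e, i, e — 3 nuclei, so 3 syllables.
Between /e/ (V1) and /i/ (V2): /lkl/ splits as /l/ + /kl/ (/kl/ is the longest suffix that is a licit onset).
Between /i/ (V2) and /e/ (V3): /hbsl/; trying suffixes from longest down, /sl/ is the first permitted one, so coda /hb/ | onset /sl/.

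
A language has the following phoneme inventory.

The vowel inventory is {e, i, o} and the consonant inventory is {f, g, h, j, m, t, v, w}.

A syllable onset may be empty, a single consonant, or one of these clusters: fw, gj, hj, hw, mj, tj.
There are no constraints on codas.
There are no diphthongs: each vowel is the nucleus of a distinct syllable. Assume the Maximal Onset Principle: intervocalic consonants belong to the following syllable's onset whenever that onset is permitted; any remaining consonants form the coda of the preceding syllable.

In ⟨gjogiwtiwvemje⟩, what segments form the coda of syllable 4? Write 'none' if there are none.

none

Vowels present: o, i, i, e, e; each is a nucleus, giving 5 syllables.
/o…i/ gap (V1→V2): just /g/ — single C goes to the following onset.
/i…i/ gap (V2→V3): /wt/ — longest licit onset from the right is /t/, leaving /w/ as coda.
/i…e/ gap (V3→V4): /wv/ splits as /w/ + /v/ (/v/ is the longest suffix that is a licit onset).
/e…e/ gap (V4→V5): cluster /mj/ — /mj/ is itself a permitted onset, so the whole cluster goes right; preceding coda = ∅.
Result: gjo.giw.tiw.ve.mje.
Syllable 4 is /ve/: onset /v/, nucleus /e/, coda ∅.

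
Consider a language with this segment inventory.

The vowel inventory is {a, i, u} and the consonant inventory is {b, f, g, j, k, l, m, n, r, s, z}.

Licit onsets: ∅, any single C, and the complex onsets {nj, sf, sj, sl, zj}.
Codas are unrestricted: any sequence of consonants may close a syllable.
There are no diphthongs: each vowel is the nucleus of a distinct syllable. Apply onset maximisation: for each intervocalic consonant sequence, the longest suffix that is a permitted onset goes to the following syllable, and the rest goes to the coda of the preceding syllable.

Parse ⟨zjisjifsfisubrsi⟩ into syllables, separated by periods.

Vowels present: i, i, i, u, i; each is a nucleus, giving 5 syllables.
σ1/σ2 boundary: /sj/ is a licit onset in full, so it all attaches to the next syllable.
σ2/σ3 boundary: /fsf/ — longest licit onset from the right is /sf/, leaving /f/ as coda.
σ3/σ4 boundary: /s/ → onset of the next syllable (single consonants are always licit onsets).
σ4/σ5 boundary: /brs/ — longest licit onset from the right is /s/, leaving /br/ as coda.

zji.sjif.sfi.subr.si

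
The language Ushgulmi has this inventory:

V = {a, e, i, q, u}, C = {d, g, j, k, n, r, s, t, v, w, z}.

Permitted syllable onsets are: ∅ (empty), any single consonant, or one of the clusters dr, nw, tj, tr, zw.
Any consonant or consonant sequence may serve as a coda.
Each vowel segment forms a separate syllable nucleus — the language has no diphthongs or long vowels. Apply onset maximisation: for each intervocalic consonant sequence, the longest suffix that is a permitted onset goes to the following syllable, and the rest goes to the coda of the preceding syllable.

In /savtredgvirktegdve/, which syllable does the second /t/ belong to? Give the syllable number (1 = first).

The vowels are a, e, i, e, e — 5 nuclei, so 5 syllables.
/a…e/ gap (V1→V2): /vtr/ splits as /v/ + /tr/ (/tr/ is the longest suffix that is a licit onset).
/e…i/ gap (V2→V3): /dgv/ — longest licit onset from the right is /v/, leaving /dg/ as coda.
/i…e/ gap (V3→V4): /rkt/; trying suffixes from longest down, /t/ is the first permitted one, so coda /rk/ | onset /t/.
/e…e/ gap (V4→V5): /gdv/; trying suffixes from longest down, /v/ is the first permitted one, so coda /gd/ | onset /v/.
Putting it together: sav.tredg.virk.tegd.ve.
The second /t/ is in the onset of syllable 4 (/tegd/).

4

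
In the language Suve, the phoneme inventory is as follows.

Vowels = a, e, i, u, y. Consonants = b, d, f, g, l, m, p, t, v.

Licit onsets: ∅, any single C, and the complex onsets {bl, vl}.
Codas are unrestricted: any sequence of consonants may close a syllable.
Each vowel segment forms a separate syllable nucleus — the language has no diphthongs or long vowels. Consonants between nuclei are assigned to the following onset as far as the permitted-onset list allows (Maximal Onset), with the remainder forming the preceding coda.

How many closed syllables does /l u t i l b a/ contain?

1

Nuclei (vowels): u, i, a → 3 syllables.
V1 /u/ – V2 /i/: just /t/ — single C goes to the following onset.
V2 /i/ – V3 /a/: cluster /lb/ — the longest permitted-onset suffix is /b/; onset = /b/, preceding coda = /l/.
Putting it together: lu.til.ba.
Classifying each syllable: /lu/ (open), /til/ (closed), /ba/ (open).
Closed syllables: 1.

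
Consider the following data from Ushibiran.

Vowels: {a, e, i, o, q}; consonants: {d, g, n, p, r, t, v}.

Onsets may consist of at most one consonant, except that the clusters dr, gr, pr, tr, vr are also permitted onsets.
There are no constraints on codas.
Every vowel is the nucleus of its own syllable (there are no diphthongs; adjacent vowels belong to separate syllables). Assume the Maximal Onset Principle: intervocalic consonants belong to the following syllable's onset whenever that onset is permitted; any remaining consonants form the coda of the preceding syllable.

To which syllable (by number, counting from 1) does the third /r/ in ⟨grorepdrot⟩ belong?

3

Nuclei (vowels): o, e, o → 3 syllables.
σ1/σ2 boundary: /r/ → onset of the next syllable (single consonants are always licit onsets).
σ2/σ3 boundary: /pdr/ — longest licit onset from the right is /dr/, leaving /p/ as coda.
So the parse is gro.rep.drot.
The third /r/ is in the onset of syllable 3 (/drot/).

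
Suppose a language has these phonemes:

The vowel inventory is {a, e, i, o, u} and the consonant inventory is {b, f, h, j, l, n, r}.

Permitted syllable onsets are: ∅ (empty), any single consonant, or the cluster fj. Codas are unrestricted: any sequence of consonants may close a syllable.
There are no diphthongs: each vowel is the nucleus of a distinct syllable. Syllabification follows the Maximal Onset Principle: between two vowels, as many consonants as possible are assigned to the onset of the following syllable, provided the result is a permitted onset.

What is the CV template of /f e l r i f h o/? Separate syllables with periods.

CVC.CVC.CV

Vowels present: e, i, o; each is a nucleus, giving 3 syllables.
/e…i/ gap (V1→V2): /lr/ splits as /l/ + /r/ (/r/ is the longest suffix that is a licit onset).
/i…o/ gap (V2→V3): cluster /fh/ — the longest permitted-onset suffix is /h/; onset = /h/, preceding coda = /f/.
So the parse is fel.rif.ho.
Mapping each syllable to C/V: /fel/ → CVC, /rif/ → CVC, /ho/ → CV.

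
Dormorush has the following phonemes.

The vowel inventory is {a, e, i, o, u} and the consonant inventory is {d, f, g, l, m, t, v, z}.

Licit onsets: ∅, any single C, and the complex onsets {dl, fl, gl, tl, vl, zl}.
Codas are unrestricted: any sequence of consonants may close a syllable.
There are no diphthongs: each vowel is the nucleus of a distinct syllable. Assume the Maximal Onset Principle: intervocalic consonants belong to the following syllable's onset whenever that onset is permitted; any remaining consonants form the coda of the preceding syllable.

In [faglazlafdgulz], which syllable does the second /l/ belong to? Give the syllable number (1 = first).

3

The vowels are a, a, a, u — 4 nuclei, so 4 syllables.
/a…a/ gap (V1→V2): cluster /gl/ — /gl/ is itself a permitted onset, so the whole cluster goes right; preceding coda = ∅.
/a…a/ gap (V2→V3): /zl/ — entire cluster is a permitted onset → onset /zl/, coda ∅.
/a…u/ gap (V3→V4): cluster /fdg/ — the longest permitted-onset suffix is /g/; onset = /g/, preceding coda = /fd/.
Syllabification: fa.gla.zlafd.gulz.
The second /l/ is in the onset of syllable 3 (/zlafd/).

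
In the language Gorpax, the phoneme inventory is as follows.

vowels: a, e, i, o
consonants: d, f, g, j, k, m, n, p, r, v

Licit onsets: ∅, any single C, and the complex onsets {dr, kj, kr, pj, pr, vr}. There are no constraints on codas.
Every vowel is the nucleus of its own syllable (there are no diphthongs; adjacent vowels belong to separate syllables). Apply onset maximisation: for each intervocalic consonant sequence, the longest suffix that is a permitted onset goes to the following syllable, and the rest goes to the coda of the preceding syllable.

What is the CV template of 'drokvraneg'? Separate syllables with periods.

The vowels are o, a, e — 3 nuclei, so 3 syllables.
σ1/σ2 boundary: /kvr/ splits as /k/ + /vr/ (/vr/ is the longest suffix that is a licit onset).
σ2/σ3 boundary: /n/ is a single consonant, so it becomes the next onset.
So the parse is drok.vra.neg.
Mapping each syllable to C/V: /drok/ → CCVC, /vra/ → CCV, /neg/ → CVC.

CCVC.CCV.CVC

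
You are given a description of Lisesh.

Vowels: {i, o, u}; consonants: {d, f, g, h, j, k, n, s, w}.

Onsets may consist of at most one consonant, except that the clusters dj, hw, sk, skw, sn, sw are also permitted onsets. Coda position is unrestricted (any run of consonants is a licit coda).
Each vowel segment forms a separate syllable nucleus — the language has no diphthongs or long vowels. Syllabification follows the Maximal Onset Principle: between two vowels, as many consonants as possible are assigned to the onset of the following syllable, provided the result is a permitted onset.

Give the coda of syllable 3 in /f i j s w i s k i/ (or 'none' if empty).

none

Vowels present: i, i, i; each is a nucleus, giving 3 syllables.
/i…i/ gap (V1→V2): /jsw/ — longest licit onset from the right is /sw/, leaving /j/ as coda.
/i…i/ gap (V2→V3): /sk/ — entire cluster is a permitted onset → onset /sk/, coda ∅.
Result: fij.swi.ski.
Syllable 3 is /ski/: onset /sk/, nucleus /i/, coda ∅.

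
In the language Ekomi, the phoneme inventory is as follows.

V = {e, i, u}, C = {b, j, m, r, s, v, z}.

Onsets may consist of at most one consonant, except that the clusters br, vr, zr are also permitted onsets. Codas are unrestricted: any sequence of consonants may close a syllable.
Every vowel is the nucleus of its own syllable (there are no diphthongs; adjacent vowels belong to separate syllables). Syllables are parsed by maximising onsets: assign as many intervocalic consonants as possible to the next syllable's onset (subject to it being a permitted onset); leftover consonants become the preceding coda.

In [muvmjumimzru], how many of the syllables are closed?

The vowels are u, u, i, u — 4 nuclei, so 4 syllables.
/u…u/ gap (V1→V2): cluster /vmj/ — the longest permitted-onset suffix is /j/; onset = /j/, preceding coda = /vm/.
/u…i/ gap (V2→V3): /m/ is a single consonant, so it becomes the next onset.
/i…u/ gap (V3→V4): /mzr/ splits as /m/ + /zr/ (/zr/ is the longest suffix that is a licit onset).
So the parse is muvm.ju.mim.zru.
Classifying each syllable: /muvm/ (closed), /ju/ (open), /mim/ (closed), /zru/ (open).
Closed syllables: 2.

2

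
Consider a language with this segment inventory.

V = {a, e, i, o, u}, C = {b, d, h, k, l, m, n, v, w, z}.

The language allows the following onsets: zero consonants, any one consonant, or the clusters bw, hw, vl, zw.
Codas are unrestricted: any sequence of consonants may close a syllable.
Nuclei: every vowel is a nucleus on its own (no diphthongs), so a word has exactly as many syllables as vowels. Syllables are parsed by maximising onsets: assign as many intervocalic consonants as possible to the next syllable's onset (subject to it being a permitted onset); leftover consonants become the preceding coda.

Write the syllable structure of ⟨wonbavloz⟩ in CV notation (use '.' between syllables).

The vowels are o, a, o — 3 nuclei, so 3 syllables.
/o…a/ gap (V1→V2): /nb/ — longest licit onset from the right is /b/, leaving /n/ as coda.
/a…o/ gap (V2→V3): /vl/ — entire cluster is a permitted onset → onset /vl/, coda ∅.
Result: won.ba.vloz.
Mapping each syllable to C/V: /won/ → CVC, /ba/ → CV, /vloz/ → CCVC.

CVC.CV.CCVC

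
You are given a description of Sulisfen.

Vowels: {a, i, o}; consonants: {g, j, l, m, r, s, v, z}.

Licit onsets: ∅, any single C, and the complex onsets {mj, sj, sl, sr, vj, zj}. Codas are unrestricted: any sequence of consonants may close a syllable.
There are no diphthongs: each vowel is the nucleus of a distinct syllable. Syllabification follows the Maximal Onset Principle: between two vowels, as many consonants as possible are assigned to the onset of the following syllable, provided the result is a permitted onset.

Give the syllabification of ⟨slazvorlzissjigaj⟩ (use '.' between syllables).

slaz.vorl.zis.sji.gaj

The vowels are a, o, i, i, a — 5 nuclei, so 5 syllables.
σ1/σ2 boundary: /zv/ splits as /z/ + /v/ (/v/ is the longest suffix that is a licit onset).
σ2/σ3 boundary: /rlz/ — longest licit onset from the right is /z/, leaving /rl/ as coda.
σ3/σ4 boundary: /ssj/; trying suffixes from longest down, /sj/ is the first permitted one, so coda /s/ | onset /sj/.
σ4/σ5 boundary: /g/ → onset of the next syllable (single consonants are always licit onsets).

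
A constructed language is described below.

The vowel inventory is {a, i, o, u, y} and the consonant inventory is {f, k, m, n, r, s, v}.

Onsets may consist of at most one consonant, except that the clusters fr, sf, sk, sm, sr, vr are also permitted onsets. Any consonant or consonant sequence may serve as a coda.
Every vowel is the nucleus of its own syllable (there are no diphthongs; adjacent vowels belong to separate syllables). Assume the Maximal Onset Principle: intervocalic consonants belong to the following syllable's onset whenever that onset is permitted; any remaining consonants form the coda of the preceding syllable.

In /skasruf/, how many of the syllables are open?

1

Nuclei (vowels): a, u → 2 syllables.
V1 /a/ – V2 /u/: /sr/ — entire cluster is a permitted onset → onset /sr/, coda ∅.
So the parse is ska.sruf.
Classifying each syllable: /ska/ (open), /sruf/ (closed).
Open syllables: 1.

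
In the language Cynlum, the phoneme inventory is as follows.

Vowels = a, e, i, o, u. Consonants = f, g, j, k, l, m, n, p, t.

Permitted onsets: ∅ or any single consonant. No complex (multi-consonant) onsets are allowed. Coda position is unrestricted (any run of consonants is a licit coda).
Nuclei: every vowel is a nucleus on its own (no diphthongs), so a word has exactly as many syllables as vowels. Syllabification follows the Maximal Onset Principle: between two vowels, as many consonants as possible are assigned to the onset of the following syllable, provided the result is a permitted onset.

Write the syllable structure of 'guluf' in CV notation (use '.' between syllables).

CV.CVC

Vowels present: u, u; each is a nucleus, giving 2 syllables.
V1 /u/ – V2 /u/: /l/ is a single consonant, so it becomes the next onset.
Putting it together: gu.luf.
Mapping each syllable to C/V: /gu/ → CV, /luf/ → CVC.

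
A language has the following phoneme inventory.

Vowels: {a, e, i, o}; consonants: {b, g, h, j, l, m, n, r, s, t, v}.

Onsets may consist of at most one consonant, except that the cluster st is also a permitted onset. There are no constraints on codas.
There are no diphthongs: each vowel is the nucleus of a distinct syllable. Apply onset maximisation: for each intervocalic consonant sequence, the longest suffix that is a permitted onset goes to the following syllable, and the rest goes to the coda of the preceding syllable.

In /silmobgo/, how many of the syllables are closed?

The vowels are i, o, o — 3 nuclei, so 3 syllables.
V1 /i/ – V2 /o/: cluster /lm/ — the longest permitted-onset suffix is /m/; onset = /m/, preceding coda = /l/.
V2 /o/ – V3 /o/: /bg/; trying suffixes from longest down, /g/ is the first permitted one, so coda /b/ | onset /g/.
Result: sil.mob.go.
Classifying each syllable: /sil/ (closed), /mob/ (closed), /go/ (open).
Closed syllables: 2.

2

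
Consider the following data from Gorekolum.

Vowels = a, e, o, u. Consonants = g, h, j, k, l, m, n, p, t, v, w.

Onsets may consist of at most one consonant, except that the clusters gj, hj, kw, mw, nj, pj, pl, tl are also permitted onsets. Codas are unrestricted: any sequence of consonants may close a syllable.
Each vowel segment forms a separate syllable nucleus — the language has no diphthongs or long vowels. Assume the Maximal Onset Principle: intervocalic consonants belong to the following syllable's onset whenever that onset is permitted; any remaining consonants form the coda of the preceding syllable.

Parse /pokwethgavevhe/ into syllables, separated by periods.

Vowels present: o, e, a, e, e; each is a nucleus, giving 5 syllables.
σ1/σ2 boundary: cluster /kw/ — /kw/ is itself a permitted onset, so the whole cluster goes right; preceding coda = ∅.
σ2/σ3 boundary: /thg/ — longest licit onset from the right is /g/, leaving /th/ as coda.
σ3/σ4 boundary: /v/ → onset of the next syllable (single consonants are always licit onsets).
σ4/σ5 boundary: /vh/ — longest licit onset from the right is /h/, leaving /v/ as coda.

po.kweth.ga.vev.he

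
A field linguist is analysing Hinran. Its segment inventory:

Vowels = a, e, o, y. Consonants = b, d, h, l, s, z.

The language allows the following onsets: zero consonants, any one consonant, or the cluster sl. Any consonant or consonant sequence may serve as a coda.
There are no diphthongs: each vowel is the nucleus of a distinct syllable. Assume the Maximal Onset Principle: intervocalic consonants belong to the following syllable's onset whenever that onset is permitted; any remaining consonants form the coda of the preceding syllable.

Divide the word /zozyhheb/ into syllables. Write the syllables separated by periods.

Vowels present: o, y, e; each is a nucleus, giving 3 syllables.
Between /o/ (V1) and /y/ (V2): /z/ → onset of the next syllable (single consonants are always licit onsets).
Between /y/ (V2) and /e/ (V3): /hh/; trying suffixes from longest down, /h/ is the first permitted one, so coda /h/ | onset /h/.

zo.zyh.heb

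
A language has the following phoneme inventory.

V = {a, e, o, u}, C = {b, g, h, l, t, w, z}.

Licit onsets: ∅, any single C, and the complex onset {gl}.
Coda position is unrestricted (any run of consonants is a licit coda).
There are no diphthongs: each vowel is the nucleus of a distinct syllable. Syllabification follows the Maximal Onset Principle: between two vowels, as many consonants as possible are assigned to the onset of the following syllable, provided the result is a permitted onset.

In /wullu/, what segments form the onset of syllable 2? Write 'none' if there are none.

Nuclei (vowels): u, u → 2 syllables.
/u…u/ gap (V1→V2): /ll/; trying suffixes from longest down, /l/ is the first permitted one, so coda /l/ | onset /l/.
Putting it together: wul.lu.
Syllable 2 is /lu/: onset /l/, nucleus /u/, coda ∅.

l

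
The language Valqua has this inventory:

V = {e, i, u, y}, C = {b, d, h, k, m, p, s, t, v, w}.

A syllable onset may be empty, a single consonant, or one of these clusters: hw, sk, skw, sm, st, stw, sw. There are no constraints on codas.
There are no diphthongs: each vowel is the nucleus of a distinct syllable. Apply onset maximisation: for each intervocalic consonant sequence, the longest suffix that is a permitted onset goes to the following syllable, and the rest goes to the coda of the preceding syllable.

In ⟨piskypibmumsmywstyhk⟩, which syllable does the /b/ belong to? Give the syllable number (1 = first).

Nuclei (vowels): i, y, i, u, y, y → 6 syllables.
Between /i/ (V1) and /y/ (V2): /sk/ — entire cluster is a permitted onset → onset /sk/, coda ∅.
Between /y/ (V2) and /i/ (V3): /p/ is a single consonant, so it becomes the next onset.
Between /i/ (V3) and /u/ (V4): cluster /bm/ — the longest permitted-onset suffix is /m/; onset = /m/, preceding coda = /b/.
Between /u/ (V4) and /y/ (V5): cluster /msm/ — the longest permitted-onset suffix is /sm/; onset = /sm/, preceding coda = /m/.
Between /y/ (V5) and /y/ (V6): /wst/ — longest licit onset from the right is /st/, leaving /w/ as coda.
So the parse is pi.sky.pib.mum.smyw.styhk.
The /b/ is in the coda of syllable 3 (/pib/).

3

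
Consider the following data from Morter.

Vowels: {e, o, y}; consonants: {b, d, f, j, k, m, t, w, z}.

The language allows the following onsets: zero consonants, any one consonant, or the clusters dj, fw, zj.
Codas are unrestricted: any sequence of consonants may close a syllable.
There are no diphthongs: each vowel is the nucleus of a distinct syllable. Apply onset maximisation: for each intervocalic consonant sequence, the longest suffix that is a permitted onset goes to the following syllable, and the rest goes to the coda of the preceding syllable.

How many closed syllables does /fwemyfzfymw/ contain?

Nuclei (vowels): e, y, y → 3 syllables.
/e…y/ gap (V1→V2): just /m/ — single C goes to the following onset.
/y…y/ gap (V2→V3): cluster /fzf/ — the longest permitted-onset suffix is /f/; onset = /f/, preceding coda = /fz/.
Putting it together: fwe.myfz.fymw.
Classifying each syllable: /fwe/ (open), /myfz/ (closed), /fymw/ (closed).
Closed syllables: 2.

2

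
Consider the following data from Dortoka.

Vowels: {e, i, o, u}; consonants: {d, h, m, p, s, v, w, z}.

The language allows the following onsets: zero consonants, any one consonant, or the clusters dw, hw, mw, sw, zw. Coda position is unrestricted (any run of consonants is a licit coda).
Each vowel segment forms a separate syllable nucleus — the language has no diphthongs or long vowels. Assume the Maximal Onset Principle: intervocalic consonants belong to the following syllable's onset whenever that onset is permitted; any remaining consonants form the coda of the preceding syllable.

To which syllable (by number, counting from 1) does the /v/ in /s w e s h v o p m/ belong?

The vowels are e, o — 2 nuclei, so 2 syllables.
V1 /e/ – V2 /o/: /shv/ splits as /sh/ + /v/ (/v/ is the longest suffix that is a licit onset).
Result: swesh.vopm.
The /v/ is in the onset of syllable 2 (/vopm/).

2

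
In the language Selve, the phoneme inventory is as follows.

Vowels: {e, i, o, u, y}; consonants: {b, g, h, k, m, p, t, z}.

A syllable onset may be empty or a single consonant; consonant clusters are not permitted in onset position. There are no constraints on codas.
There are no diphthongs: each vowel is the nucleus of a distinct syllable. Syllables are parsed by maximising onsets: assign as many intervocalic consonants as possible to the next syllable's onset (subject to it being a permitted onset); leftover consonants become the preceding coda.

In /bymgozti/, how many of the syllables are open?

Nuclei (vowels): y, o, i → 3 syllables.
V1 /y/ – V2 /o/: cluster /mg/ — the longest permitted-onset suffix is /g/; onset = /g/, preceding coda = /m/.
V2 /o/ – V3 /i/: /zt/ splits as /z/ + /t/ (/t/ is the longest suffix that is a licit onset).
Putting it together: bym.goz.ti.
Classifying each syllable: /bym/ (closed), /goz/ (closed), /ti/ (open).
Open syllables: 1.

1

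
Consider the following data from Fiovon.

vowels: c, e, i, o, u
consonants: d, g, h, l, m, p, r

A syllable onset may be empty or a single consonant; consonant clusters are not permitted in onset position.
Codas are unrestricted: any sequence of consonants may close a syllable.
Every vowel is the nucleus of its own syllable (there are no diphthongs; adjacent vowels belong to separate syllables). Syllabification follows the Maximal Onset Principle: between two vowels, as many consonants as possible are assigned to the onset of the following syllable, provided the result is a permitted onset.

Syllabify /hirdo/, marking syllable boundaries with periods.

hir.do

The vowels are i, o — 2 nuclei, so 2 syllables.
Between /i/ (V1) and /o/ (V2): /rd/; trying suffixes from longest down, /d/ is the first permitted one, so coda /r/ | onset /d/.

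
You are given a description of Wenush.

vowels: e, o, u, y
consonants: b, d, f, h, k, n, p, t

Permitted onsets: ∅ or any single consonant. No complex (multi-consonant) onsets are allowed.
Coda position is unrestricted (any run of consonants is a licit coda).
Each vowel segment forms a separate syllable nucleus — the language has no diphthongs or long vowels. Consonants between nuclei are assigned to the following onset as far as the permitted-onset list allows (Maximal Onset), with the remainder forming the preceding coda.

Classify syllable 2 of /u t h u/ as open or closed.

open

Vowels present: u, u; each is a nucleus, giving 2 syllables.
V1 /u/ – V2 /u/: /th/ splits as /t/ + /h/ (/h/ is the longest suffix that is a licit onset).
Result: ut.hu.
Syllable 2 is /hu/; it ends in its nucleus with no coda, so it is open.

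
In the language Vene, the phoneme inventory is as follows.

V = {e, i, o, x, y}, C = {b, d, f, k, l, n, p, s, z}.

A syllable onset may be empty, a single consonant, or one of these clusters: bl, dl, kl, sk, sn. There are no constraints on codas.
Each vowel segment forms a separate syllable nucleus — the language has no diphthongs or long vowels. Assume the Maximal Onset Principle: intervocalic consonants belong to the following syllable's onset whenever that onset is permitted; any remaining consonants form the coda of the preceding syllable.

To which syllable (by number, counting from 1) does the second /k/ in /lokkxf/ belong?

Nuclei (vowels): o, x → 2 syllables.
σ1/σ2 boundary: /kk/ splits as /k/ + /k/ (/k/ is the longest suffix that is a licit onset).
Syllabification: lok.kxf.
The second /k/ is in the onset of syllable 2 (/kxf/).

2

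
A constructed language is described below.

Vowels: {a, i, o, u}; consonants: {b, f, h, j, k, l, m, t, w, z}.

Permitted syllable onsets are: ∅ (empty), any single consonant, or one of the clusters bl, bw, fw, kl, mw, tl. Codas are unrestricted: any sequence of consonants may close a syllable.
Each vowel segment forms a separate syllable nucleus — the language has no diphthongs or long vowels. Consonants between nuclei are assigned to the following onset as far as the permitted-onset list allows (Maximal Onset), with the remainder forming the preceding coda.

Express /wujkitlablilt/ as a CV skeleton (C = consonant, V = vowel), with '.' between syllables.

CVC.CV.CCV.CCVCC

Vowels present: u, i, a, i; each is a nucleus, giving 4 syllables.
V1 /u/ – V2 /i/: cluster /jk/ — the longest permitted-onset suffix is /k/; onset = /k/, preceding coda = /j/.
V2 /i/ – V3 /a/: /tl/ — entire cluster is a permitted onset → onset /tl/, coda ∅.
V3 /a/ – V4 /i/: /bl/ — entire cluster is a permitted onset → onset /bl/, coda ∅.
Syllabification: wuj.ki.tla.blilt.
Mapping each syllable to C/V: /wuj/ → CVC, /ki/ → CV, /tla/ → CCV, /blilt/ → CCVCC.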